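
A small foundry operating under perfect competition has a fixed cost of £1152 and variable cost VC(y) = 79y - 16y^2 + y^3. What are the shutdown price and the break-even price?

Shutdown price = £15; break-even price = £127

Shutdown price = min AVC. AVC = 79 - 16y + y^2, with vertex at y = 8 and minimum £15.
ATC = 1152/y + 79 - 16y + y^2. Setting dATC/dy = −1152/y^2 − 16 + 2y = 0 gives y = 12 (since 2·12^3 − 16·12^2 = 1152).
min ATC = 1152/12 + 79 − 16·12 + 12^2 = £127. That is the break-even price.
For £15 ≤ P < £127 the firm produces at a loss; below £15 it shuts down.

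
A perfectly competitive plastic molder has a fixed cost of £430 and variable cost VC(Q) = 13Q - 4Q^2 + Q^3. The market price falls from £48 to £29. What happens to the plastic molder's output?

Output falls from 5 to 4

AVC = 13 - 4Q + Q^2, minimized at Q = 2 where min AVC = £9. MC = 13 - 8Q + 3Q^2.
At P = £48 ≥ min AVC, set P = MC on the rising branch: Q = 5.
At P = £29 ≥ min AVC, set P = MC: Q = 4. The firm stays open but cuts output.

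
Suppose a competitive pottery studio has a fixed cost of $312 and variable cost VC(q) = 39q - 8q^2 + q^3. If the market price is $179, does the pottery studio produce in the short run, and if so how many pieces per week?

Strip out fixed cost: VC = 39q - 8q^2 + q^3. Then AVC = 39 - 8q + q^2 and MC = 39 - 16q + 3q^2.
AVC is minimized where dAVC/dq = -8 + 2q = 0, at q = 4; min AVC = 39 - 8·4 + 4^2 = $23.
Since P = $179 ≥ min AVC = $23, price covers variable cost and the firm should produce.
Solving P = MC: -140 - 16q + 3q^2 = 0 ⇒ q = -14/3 or 10. On the upward-sloping branch, q* = 10.
Check: AVC at q = 10 is $59 ≤ P, so revenue covers variable cost.
Profit = P·q − TC = 179·10 − 902 = $888.

Produce at q = 10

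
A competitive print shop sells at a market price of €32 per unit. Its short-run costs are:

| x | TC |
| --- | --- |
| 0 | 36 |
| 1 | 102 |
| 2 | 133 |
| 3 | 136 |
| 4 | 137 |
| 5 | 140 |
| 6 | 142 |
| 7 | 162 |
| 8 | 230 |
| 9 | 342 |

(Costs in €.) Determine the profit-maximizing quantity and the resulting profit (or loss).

x = 7; profit = €62

Compute π = P·x − TC at each output: x=0: -36; x=1: -70; x=2: -69; x=3: -40; x=4: -9; x=5: 20; x=6: 50; x=7: 62; x=8: 26; x=9: -54.
Profit is maximized at x = 7. AVC there is 126/7 = €18 ≤ P, so producing beats shutting down (which would give -€36).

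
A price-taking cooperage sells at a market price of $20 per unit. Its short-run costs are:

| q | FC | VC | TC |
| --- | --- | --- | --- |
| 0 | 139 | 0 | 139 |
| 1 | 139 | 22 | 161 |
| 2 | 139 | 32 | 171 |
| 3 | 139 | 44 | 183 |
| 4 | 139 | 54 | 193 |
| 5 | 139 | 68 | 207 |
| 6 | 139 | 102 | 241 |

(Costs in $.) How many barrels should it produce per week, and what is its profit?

Compute π = P·q − TC at each output: q=0: -139; q=1: -141; q=2: -131; q=3: -123; q=4: -113; q=5: -107; q=6: -121.
Profit is maximized at q = 5. AVC there is 68/5 = $13.60 ≤ P, so producing beats shutting down (which would give -$139).

q = 5; profit = -$107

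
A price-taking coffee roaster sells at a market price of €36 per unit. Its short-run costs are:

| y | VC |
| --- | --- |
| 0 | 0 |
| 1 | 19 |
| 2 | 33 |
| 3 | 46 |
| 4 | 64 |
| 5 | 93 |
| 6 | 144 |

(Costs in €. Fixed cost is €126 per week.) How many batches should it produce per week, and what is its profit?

Profit at each row (π = 36y − TC): y=0: -126; y=1: -109; y=2: -87; y=3: -64; y=4: -46; y=5: -39; y=6: -54.
Profit is maximized at y = 5. AVC there is 93/5 = €18.60 ≤ P, so producing beats shutting down (which would give -€126).

y = 5; profit = -€39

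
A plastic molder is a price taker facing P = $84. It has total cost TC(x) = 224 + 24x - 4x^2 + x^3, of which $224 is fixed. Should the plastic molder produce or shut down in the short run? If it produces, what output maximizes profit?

From TC, MC = TC'(x) = 24 - 8x + 3x^2 and AVC = VC/x = 24 - 4x + x^2.
AVC hits its minimum where MC = AVC, at x = 2, giving min AVC = 24 - 4·2 + 2^2 = $20.
P = $84 exceeds min AVC = $20, so the firm stays open.
P = MC gives -60 - 8x + 3x^2 = 0, with roots -10/3 and 6. Take the larger (rising MC): x* = 6.
Check: AVC at x = 6 is $36 ≤ P, so revenue covers variable cost.
Profit = P·x − TC = 84·6 − 440 = $64.

Produce at x = 6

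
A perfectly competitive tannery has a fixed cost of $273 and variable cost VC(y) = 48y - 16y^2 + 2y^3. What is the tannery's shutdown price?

The firm shuts down when price falls below the minimum of average variable cost. AVC = VC/y = 48 - 16y + 2y^2.
At the minimum of AVC, MC = AVC. MC = 48 - 32y + 6y^2; setting MC = AVC gives 4y^2 - 16y = 0, so y = 4. min AVC = 16.
So the shutdown price is $16.

$16 per unit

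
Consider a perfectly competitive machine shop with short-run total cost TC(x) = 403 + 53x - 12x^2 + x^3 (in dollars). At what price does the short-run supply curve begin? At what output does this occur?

The firm shuts down when price falls below the minimum of average variable cost. AVC = VC/x = 53 - 12x + x^2.
dAVC/dx = -12 + 2x = 0 gives x = 6. min AVC = 53 - 12·6 + 6^2 = 17.
The firm shuts down for any P below $17.

$17 per unit, at x = 6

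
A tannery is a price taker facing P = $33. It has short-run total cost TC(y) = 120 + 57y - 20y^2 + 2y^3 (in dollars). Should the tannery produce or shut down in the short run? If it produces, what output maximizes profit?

Variable cost is VC = 57y - 20y^2 + 2y^3, so AVC = VC/y = 57 - 20y + 2y^2 and MC = dTC/dy = 57 - 40y + 6y^2.
The AVC parabola has its vertex at y = 20/4 = 5, where AVC = 57 - 20·5 + 2·5^2 = $7.
Because $33 ≥ $7, revenue can cover variable cost; the firm operates.
Solving P = MC: 24 - 40y + 6y^2 = 0 ⇒ y = 2/3 or 6. On the upward-sloping branch, y* = 6.
Check: AVC at y = 6 is $9 ≤ P, so revenue covers variable cost.
Profit = P·y − TC = 33·6 − 174 = $24.

Produce at y = 6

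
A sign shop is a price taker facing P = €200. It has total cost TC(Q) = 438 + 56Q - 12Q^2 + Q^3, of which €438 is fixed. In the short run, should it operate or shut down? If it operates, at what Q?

Produce at Q = 12

Strip out fixed cost: VC = 56Q - 12Q^2 + Q^3. Then AVC = 56 - 12Q + Q^2 and MC = 56 - 24Q + 3Q^2.
The AVC parabola has its vertex at Q = 12/2 = 6, where AVC = 56 - 12·6 + 6^2 = €20.
Since P = €200 ≥ min AVC = €20, price covers variable cost and the firm should produce.
Solving P = MC: -144 - 24Q + 3Q^2 = 0 ⇒ Q = -4 or 12. On the upward-sloping branch, Q* = 12.
Check: AVC at Q = 12 is €56 ≤ P, so revenue covers variable cost.
Profit = P·Q − TC = 200·12 − 1110 = €1290.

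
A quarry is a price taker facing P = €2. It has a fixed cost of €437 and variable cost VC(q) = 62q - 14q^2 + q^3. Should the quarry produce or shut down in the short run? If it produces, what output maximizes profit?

Shut down

Strip out fixed cost: VC = 62q - 14q^2 + q^3. Then AVC = 62 - 14q + q^2 and MC = 62 - 28q + 3q^2.
AVC hits its minimum where MC = AVC, at q = 7, giving min AVC = 62 - 14·7 + 7^2 = €13.
With P < min AVC (€2 < €13), every unit sold adds to the loss.
Shutting down limits the loss to fixed cost, €437.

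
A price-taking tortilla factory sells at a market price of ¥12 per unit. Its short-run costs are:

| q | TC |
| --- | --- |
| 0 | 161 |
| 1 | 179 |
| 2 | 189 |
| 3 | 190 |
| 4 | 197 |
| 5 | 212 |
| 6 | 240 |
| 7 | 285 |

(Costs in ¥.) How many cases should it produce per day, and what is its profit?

q = 4; profit = -¥149

Tabulate TR − TC: q=0: -161; q=1: -167; q=2: -165; q=3: -154; q=4: -149; q=5: -152; q=6: -168; q=7: -201.
Profit is maximized at q = 4. AVC there is 36/4 = ¥9 ≤ P, so producing beats shutting down (which would give -¥161).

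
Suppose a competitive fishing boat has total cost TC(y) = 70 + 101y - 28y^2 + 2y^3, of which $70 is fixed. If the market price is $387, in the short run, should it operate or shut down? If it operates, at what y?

Produce at y = 13

Strip out fixed cost: VC = 101y - 28y^2 + 2y^3. Then AVC = 101 - 28y + 2y^2 and MC = 101 - 56y + 6y^2.
AVC is minimized where dAVC/dy = -28 + 4y = 0, at y = 7; min AVC = 101 - 28·7 + 2·7^2 = $3.
Because $387 ≥ $3, revenue can cover variable cost; the firm operates.
Set P = MC: 387 = 101 - 56y + 6y^2 → -286 - 56y + 6y^2 = 0. The roots are y = -11/3 and y = 13; the profit-maximizing output is on the rising part of MC, so y* = 13.
Check: AVC at y = 13 is $75 ≤ P, so revenue covers variable cost.
Profit = P·y − TC = 387·13 − 1045 = $3986.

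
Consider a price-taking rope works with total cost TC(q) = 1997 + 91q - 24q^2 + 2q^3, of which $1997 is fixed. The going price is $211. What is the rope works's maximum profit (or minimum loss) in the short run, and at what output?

AVC = 91 - 24q + 2q^2 has its minimum $19 at q = 6; price $211 clears that bar, so the firm operates.
With MC = 91 - 48q + 6q^2, P = MC on the upward-sloping part at q* = 10.
TR = 211·10 = 2110. TC = 1997 + 510 = 2507. Profit = 2110 − 2507 = -$397.
By producing, the firm covers all variable cost plus $1600 of fixed cost; shutting down would lose the full $1997.

Profit = -$397 at q = 10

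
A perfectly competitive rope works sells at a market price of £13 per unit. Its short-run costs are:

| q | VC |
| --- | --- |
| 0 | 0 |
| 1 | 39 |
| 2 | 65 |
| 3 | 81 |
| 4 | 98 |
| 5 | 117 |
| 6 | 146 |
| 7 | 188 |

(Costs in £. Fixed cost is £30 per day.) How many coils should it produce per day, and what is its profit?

Profit at each row (π = 13q − TC): q=0: -30; q=1: -56; q=2: -69; q=3: -72; q=4: -76; q=5: -82; q=6: -98; q=7: -127.
Profit is highest at q = 0. Equivalently, the lowest AVC in the table is 117/5 ≈ £23.40 at q = 5, and P = £13 falls below it — price never covers variable cost, so the firm shuts down and loses only its fixed cost.

q = 0 (shut down); profit = -£30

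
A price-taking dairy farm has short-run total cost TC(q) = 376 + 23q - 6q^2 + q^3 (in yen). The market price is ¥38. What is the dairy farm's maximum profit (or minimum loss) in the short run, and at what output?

Profit = -¥276 at q = 5

AVC = 23 - 6q + q^2; min AVC = ¥14 at q = 3. Since P = ¥38 ≥ min AVC, the firm produces.
With MC = 23 - 12q + 3q^2, P = MC on the upward-sloping part at q* = 5.
TR = 38·5 = 190. TC = 376 + 90 = 466. Profit = 190 − 466 = -¥276.
That loss of ¥276 beats the ¥376 the firm would lose by shutting down; producing recovers ¥100 of fixed cost.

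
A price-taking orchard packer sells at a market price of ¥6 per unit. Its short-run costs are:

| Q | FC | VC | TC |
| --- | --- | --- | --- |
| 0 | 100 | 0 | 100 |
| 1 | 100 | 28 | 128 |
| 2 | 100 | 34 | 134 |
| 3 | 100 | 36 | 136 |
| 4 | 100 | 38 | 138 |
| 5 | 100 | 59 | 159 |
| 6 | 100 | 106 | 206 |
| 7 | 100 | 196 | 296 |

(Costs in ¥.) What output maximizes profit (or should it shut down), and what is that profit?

Profit at each row (π = 6Q − TC): Q=0: -100; Q=1: -122; Q=2: -122; Q=3: -118; Q=4: -114; Q=5: -129; Q=6: -170; Q=7: -254.
Profit is highest at Q = 0. Equivalently, the lowest AVC in the table is 38/4 ≈ ¥9.50 at Q = 4, and P = ¥6 falls below it — price never covers variable cost, so the firm shuts down and loses only its fixed cost.

Q = 0 (shut down); profit = -¥100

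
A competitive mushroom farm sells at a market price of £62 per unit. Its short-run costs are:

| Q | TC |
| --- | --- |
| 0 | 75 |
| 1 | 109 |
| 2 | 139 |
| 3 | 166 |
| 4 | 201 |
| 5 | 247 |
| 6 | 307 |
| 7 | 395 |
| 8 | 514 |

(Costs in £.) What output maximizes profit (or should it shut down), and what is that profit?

Profit at each row (π = 62Q − TC): Q=0: -75; Q=1: -47; Q=2: -15; Q=3: 20; Q=4: 47; Q=5: 63; Q=6: 65; Q=7: 39; Q=8: -18.
Profit is maximized at Q = 6. AVC there is 232/6 = £38.67 ≤ P, so producing beats shutting down (which would give -£75).

Q = 6; profit = £65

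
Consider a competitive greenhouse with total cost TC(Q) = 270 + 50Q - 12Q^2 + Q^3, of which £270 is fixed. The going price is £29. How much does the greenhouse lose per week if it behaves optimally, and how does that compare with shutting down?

Profit = -£172 at Q = 7

AVC = 50 - 12Q + Q^2 has its minimum £14 at Q = 6; price £29 clears that bar, so the firm operates.
MC = 50 - 24Q + 3Q^2. Setting P = MC and taking the root on the rising branch gives Q* = 7.
TR = 29·7 = 203. TC = 270 + 105 = 375. Profit = 203 − 375 = -£172.
By producing, the firm covers all variable cost plus £98 of fixed cost; shutting down would lose the full £270.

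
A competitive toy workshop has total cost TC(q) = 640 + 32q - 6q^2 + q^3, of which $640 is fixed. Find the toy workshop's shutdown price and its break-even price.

Shutdown price = $23; break-even price = $128

Shutdown price = min AVC. AVC = 32 - 6q + q^2, with vertex at q = 3 and minimum $23.
ATC = 640/q + 32 - 6q + q^2. Setting dATC/dq = −640/q^2 − 6 + 2q = 0 gives q = 8 (since 2·8^3 − 6·8^2 = 640).
min ATC = 640/8 + 32 − 6·8 + 8^2 = $128. That is the break-even price.
Between these two prices the firm operates at a loss; above $128 it earns a profit.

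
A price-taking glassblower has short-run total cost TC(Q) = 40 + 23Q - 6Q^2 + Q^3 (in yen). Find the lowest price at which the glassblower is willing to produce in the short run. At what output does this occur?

Short-run supply begins at min AVC. From VC = 23Q - 6Q^2 + Q^3, AVC = 23 - 6Q + Q^2.
dAVC/dQ = -6 + 2Q = 0 gives Q = 3. min AVC = 23 - 6·3 + 3^2 = 14.
The firm shuts down for any P below ¥14.

¥14 per unit, at Q = 3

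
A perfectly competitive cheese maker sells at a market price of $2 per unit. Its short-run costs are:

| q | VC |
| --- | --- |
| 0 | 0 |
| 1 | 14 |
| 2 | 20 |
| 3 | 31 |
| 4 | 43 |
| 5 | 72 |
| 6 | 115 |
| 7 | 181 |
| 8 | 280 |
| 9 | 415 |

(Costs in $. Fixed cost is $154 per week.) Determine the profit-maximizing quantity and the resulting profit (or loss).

Tabulate TR − TC: q=0: -154; q=1: -166; q=2: -170; q=3: -179; q=4: -189; q=5: -216; q=6: -257; q=7: -321; q=8: -418; q=9: -551.
Profit is highest at q = 0. Equivalently, the lowest AVC in the table is 20/2 ≈ $10 at q = 2, and P = $2 falls below it — price never covers variable cost, so the firm shuts down and loses only its fixed cost.

q = 0 (shut down); profit = -$154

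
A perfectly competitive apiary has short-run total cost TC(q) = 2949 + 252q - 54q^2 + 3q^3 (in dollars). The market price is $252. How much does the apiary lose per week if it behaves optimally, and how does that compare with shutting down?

Profit = -$357 at q = 12

AVC = 252 - 54q + 3q^2; min AVC = $9 at q = 9. Since P = $252 ≥ min AVC, the firm produces.
With MC = 252 - 108q + 9q^2, P = MC on the upward-sloping part at q* = 12.
TR = 252·12 = 3024. TC = 2949 + 432 = 3381. Profit = 3024 − 3381 = -$357.
Shutting down would mean losing the fixed cost of $2949, so operating at a loss of $357 is better by $2592.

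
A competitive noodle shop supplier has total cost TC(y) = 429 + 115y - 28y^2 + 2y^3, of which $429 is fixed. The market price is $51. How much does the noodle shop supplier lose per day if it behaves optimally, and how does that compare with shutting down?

Profit = -$173 at y = 8

AVC = 115 - 28y + 2y^2; min AVC = $17 at y = 7. Since P = $51 ≥ min AVC, the firm produces.
With MC = 115 - 56y + 6y^2, P = MC on the upward-sloping part at y* = 8.
TR = 51·8 = 408. TC = 429 + 152 = 581. Profit = 408 − 581 = -$173.
That loss of $173 beats the $429 the firm would lose by shutting down; producing recovers $256 of fixed cost.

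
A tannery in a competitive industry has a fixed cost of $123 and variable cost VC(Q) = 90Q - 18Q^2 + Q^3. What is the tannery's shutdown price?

The shutdown price is the minimum of AVC. VC = 90Q - 18Q^2 + Q^3, so AVC = 90 - 18Q + Q^2.
dAVC/dQ = -18 + 2Q = 0 gives Q = 9. min AVC = 90 - 18·9 + 9^2 = 9.
For P < $9 the firm produces nothing.

$9 per unit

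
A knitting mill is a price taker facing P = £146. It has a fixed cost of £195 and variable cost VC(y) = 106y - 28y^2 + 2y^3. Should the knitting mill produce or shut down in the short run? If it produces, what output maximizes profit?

Produce at y = 10

From TC, MC = TC'(y) = 106 - 56y + 6y^2 and AVC = VC/y = 106 - 28y + 2y^2.
AVC is minimized where dAVC/dy = -28 + 4y = 0, at y = 7; min AVC = 106 - 28·7 + 2·7^2 = £8.
Since P = £146 ≥ min AVC = £8, price covers variable cost and the firm should produce.
Set P = MC: 146 = 106 - 56y + 6y^2 → -40 - 56y + 6y^2 = 0. The roots are y = -2/3 and y = 10; the profit-maximizing output is on the rising part of MC, so y* = 10.
Check: AVC at y = 10 is £26 ≤ P, so revenue covers variable cost.
Profit = P·y − TC = 146·10 − 455 = £1005.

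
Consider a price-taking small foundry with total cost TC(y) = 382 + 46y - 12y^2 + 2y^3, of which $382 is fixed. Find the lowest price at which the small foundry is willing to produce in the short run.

$28 per unit

The firm shuts down when price falls below the minimum of average variable cost. AVC = VC/y = 46 - 12y + 2y^2.
At the minimum of AVC, MC = AVC. MC = 46 - 24y + 6y^2; setting MC = AVC gives 4y^2 - 12y = 0, so y = 3. min AVC = 28.
So the shutdown price is $28.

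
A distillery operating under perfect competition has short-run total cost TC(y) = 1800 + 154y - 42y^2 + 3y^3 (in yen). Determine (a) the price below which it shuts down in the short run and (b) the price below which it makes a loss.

AVC = 154 - 42y + 3y^2; minimized at y = 7, giving min AVC = ¥7. That is the shutdown price.
ATC = 1800/y + 154 - 42y + 3y^2. Setting dATC/dy = −1800/y^2 − 42 + 6y = 0 gives y = 10 (since 6·10^3 − 42·10^2 = 1800).
min ATC = 1800/10 + 154 − 42·10 + 3·10^2 = ¥214. That is the break-even price.
Between these two prices the firm operates at a loss; above ¥214 it earns a profit.

Shutdown price = ¥7; break-even price = ¥214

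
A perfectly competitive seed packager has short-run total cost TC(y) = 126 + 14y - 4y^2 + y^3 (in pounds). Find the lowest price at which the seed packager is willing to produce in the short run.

Short-run supply begins at min AVC. From VC = 14y - 4y^2 + y^3, AVC = 14 - 4y + y^2.
dAVC/dy = -4 + 2y = 0 gives y = 2. min AVC = 14 - 4·2 + 2^2 = 10.
So the shutdown price is £10.

£10 per unit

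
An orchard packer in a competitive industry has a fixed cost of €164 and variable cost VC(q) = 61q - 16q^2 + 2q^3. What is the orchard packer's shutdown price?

The shutdown price is the minimum of AVC. VC = 61q - 16q^2 + 2q^3, so AVC = 61 - 16q + 2q^2.
At the minimum of AVC, MC = AVC. MC = 61 - 32q + 6q^2; setting MC = AVC gives 4q^2 - 16q = 0, so q = 4. min AVC = 29.
The firm shuts down for any P below €29.

€29 per unit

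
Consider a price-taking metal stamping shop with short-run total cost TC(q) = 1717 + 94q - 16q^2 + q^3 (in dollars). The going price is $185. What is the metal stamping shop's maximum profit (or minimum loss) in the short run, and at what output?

AVC = 94 - 16q + q^2; min AVC = $30 at q = 8. Since P = $185 ≥ min AVC, the firm produces.
MC = 94 - 32q + 3q^2. Setting P = MC and taking the root on the rising branch gives q* = 13.
TR = 185·13 = 2405. TC = 1717 + 715 = 2432. Profit = 2405 − 2432 = -$27.
Shutting down would mean losing the fixed cost of $1717, so operating at a loss of $27 is better by $1690.

Profit = -$27 at q = 13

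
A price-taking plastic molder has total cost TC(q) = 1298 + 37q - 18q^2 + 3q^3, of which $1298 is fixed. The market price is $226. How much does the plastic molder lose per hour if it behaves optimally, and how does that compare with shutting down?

Profit = -$122 at q = 7

AVC = 37 - 18q + 3q^2; min AVC = $10 at q = 3. Since P = $226 ≥ min AVC, the firm produces.
With MC = 37 - 36q + 9q^2, P = MC on the upward-sloping part at q* = 7.
TR = 226·7 = 1582. TC = 1298 + 406 = 1704. Profit = 1582 − 1704 = -$122.
Shutting down would mean losing the fixed cost of $1298, so operating at a loss of $122 is better by $1176.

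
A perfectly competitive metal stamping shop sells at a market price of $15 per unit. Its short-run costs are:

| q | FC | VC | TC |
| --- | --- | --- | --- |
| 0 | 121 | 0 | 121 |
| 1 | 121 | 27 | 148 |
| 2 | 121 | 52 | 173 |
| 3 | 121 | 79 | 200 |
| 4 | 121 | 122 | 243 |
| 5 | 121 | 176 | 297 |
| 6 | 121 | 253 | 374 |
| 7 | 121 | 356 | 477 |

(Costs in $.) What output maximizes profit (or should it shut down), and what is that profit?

q = 0 (shut down); profit = -$121

Compute π = P·q − TC at each output: q=0: -121; q=1: -133; q=2: -143; q=3: -155; q=4: -183; q=5: -222; q=6: -284; q=7: -372.
Profit is highest at q = 0. Equivalently, the lowest AVC in the table is 52/2 ≈ $26 at q = 2, and P = $15 falls below it — price never covers variable cost, so the firm shuts down and loses only its fixed cost.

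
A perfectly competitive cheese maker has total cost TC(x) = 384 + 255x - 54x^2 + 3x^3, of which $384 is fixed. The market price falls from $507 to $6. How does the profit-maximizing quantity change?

AVC = 255 - 54x + 3x^2, minimized at x = 9 where min AVC = $12. MC = 255 - 108x + 9x^2.
At P = $507 ≥ min AVC, set P = MC on the rising branch: x = 14.
At P = $6 < min AVC = $12, price no longer covers variable cost at any output, so the firm shuts down: x = 0.

Output falls from 14 to 0 (the firm shuts down)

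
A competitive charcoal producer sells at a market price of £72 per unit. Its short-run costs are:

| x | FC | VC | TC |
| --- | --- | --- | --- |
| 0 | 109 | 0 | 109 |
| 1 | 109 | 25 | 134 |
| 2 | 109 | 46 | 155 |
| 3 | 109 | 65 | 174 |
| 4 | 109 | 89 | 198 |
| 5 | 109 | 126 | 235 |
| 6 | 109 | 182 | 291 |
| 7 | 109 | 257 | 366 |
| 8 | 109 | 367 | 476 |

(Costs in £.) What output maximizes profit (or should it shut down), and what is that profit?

x = 6; profit = £141

Tabulate TR − TC: x=0: -109; x=1: -62; x=2: -11; x=3: 42; x=4: 90; x=5: 125; x=6: 141; x=7: 138; x=8: 100.
Profit is maximized at x = 6. AVC there is 182/6 = £30.33 ≤ P, so producing beats shutting down (which would give -£109).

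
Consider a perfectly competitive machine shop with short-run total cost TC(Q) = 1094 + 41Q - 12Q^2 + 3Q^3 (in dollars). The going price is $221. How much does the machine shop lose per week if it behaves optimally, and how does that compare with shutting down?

Profit = -$230 at Q = 6

AVC = 41 - 12Q + 3Q^2; min AVC = $29 at Q = 2. Since P = $221 ≥ min AVC, the firm produces.
With MC = 41 - 24Q + 9Q^2, P = MC on the upward-sloping part at Q* = 6.
TR = 221·6 = 1326. TC = 1094 + 462 = 1556. Profit = 1326 − 1556 = -$230.
That loss of $230 beats the $1094 the firm would lose by shutting down; producing recovers $864 of fixed cost.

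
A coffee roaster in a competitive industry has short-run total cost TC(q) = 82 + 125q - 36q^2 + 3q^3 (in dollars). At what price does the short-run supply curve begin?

$17 per unit

Short-run supply begins at min AVC. From VC = 125q - 36q^2 + 3q^3, AVC = 125 - 36q + 3q^2.
dAVC/dq = -36 + 6q = 0 gives q = 6. min AVC = 125 - 36·6 + 3·6^2 = 17.
For P < $17 the firm produces nothing.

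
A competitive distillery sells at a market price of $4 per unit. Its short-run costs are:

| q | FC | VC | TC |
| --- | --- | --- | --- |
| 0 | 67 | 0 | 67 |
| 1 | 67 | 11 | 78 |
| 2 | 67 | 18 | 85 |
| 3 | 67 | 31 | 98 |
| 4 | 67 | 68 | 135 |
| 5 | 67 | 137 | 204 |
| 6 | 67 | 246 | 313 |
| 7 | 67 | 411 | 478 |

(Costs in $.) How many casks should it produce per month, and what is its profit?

q = 0 (shut down); profit = -$67

Tabulate TR − TC: q=0: -67; q=1: -74; q=2: -77; q=3: -86; q=4: -119; q=5: -184; q=6: -289; q=7: -450.
Profit is highest at q = 0. Equivalently, the lowest AVC in the table is 18/2 ≈ $9 at q = 2, and P = $4 falls below it — price never covers variable cost, so the firm shuts down and loses only its fixed cost.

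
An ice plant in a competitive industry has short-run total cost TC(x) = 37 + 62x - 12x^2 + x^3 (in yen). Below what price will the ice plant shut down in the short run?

¥26 per unit

The firm shuts down when price falls below the minimum of average variable cost. AVC = VC/x = 62 - 12x + x^2.
At the minimum of AVC, MC = AVC. MC = 62 - 24x + 3x^2; setting MC = AVC gives 2x^2 - 12x = 0, so x = 6. min AVC = 26.
The firm shuts down for any P below ¥26.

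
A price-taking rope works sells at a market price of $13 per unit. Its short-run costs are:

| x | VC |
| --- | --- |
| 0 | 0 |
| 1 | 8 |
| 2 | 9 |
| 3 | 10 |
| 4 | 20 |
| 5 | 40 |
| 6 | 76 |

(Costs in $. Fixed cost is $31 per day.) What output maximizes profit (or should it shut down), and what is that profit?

Tabulate TR − TC: x=0: -31; x=1: -26; x=2: -14; x=3: -2; x=4: 1; x=5: -6; x=6: -29.
Profit is maximized at x = 4. AVC there is 20/4 = $5 ≤ P, so producing beats shutting down (which would give -$31).

x = 4; profit = $1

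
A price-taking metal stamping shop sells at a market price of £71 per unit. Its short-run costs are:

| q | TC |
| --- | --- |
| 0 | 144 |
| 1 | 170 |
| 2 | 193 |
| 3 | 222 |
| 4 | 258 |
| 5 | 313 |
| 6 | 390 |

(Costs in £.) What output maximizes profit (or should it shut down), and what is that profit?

Tabulate TR − TC: q=0: -144; q=1: -99; q=2: -51; q=3: -9; q=4: 26; q=5: 42; q=6: 36.
Profit is maximized at q = 5. AVC there is 169/5 = £33.80 ≤ P, so producing beats shutting down (which would give -£144).

q = 5; profit = £42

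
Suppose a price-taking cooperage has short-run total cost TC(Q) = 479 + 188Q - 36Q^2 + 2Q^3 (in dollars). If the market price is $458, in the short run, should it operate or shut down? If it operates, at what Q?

Produce at Q = 15

Variable cost is VC = 188Q - 36Q^2 + 2Q^3, so AVC = VC/Q = 188 - 36Q + 2Q^2 and MC = dTC/dQ = 188 - 72Q + 6Q^2.
The AVC parabola has its vertex at Q = 36/4 = 9, where AVC = 188 - 36·9 + 2·9^2 = $26.
Because $458 ≥ $26, revenue can cover variable cost; the firm operates.
Set P = MC: 458 = 188 - 72Q + 6Q^2 → -270 - 72Q + 6Q^2 = 0. The roots are Q = -3 and Q = 15; the profit-maximizing output is on the rising part of MC, so Q* = 15.
Check: AVC at Q = 15 is $98 ≤ P, so revenue covers variable cost.
Profit = P·Q − TC = 458·15 − 1949 = $4921.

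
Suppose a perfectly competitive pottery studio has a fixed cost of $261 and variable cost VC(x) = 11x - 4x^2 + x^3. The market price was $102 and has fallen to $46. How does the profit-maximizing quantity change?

MC = 11 - 8x + 3x^2; the shutdown threshold is min AVC = $7 (at x = 2).
At P = $102 ≥ min AVC, set P = MC on the rising branch: x = 7.
At P = $46 ≥ min AVC, set P = MC: x = 5. The firm stays open but cuts output.

Output falls from 7 to 5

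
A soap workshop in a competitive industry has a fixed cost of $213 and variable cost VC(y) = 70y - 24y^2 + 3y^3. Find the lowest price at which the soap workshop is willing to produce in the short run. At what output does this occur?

The firm shuts down when price falls below the minimum of average variable cost. AVC = VC/y = 70 - 24y + 3y^2.
dAVC/dy = -24 + 6y = 0 gives y = 4. min AVC = 70 - 24·4 + 3·4^2 = 22.
So the shutdown price is $22.

$22 per unit, at y = 4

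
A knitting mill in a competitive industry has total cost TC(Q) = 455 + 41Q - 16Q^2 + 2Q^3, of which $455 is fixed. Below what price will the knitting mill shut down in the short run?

$9 per unit

Short-run supply begins at min AVC. From VC = 41Q - 16Q^2 + 2Q^3, AVC = 41 - 16Q + 2Q^2.
At the minimum of AVC, MC = AVC. MC = 41 - 32Q + 6Q^2; setting MC = AVC gives 4Q^2 - 16Q = 0, so Q = 4. min AVC = 9.
So the shutdown price is $9.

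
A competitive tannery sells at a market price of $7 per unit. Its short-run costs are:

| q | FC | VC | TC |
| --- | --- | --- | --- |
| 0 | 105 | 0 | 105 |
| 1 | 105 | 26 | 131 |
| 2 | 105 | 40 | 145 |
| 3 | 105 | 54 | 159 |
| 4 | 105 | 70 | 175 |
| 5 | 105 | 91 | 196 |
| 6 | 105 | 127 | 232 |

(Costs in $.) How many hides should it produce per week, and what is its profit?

Tabulate TR − TC: q=0: -105; q=1: -124; q=2: -131; q=3: -138; q=4: -147; q=5: -161; q=6: -190.
Profit is highest at q = 0. Equivalently, the lowest AVC in the table is 70/4 ≈ $17.50 at q = 4, and P = $7 falls below it — price never covers variable cost, so the firm shuts down and loses only its fixed cost.

q = 0 (shut down); profit = -$105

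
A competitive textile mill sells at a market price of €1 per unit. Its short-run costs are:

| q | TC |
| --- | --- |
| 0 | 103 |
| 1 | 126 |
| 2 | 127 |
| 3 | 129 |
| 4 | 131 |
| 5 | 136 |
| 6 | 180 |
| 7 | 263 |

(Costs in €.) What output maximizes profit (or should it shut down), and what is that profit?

q = 0 (shut down); profit = -€103

Tabulate TR − TC: q=0: -103; q=1: -125; q=2: -125; q=3: -126; q=4: -127; q=5: -131; q=6: -174; q=7: -256.
Profit is highest at q = 0. Equivalently, the lowest AVC in the table is 33/5 ≈ €6.60 at q = 5, and P = €1 falls below it — price never covers variable cost, so the firm shuts down and loses only its fixed cost.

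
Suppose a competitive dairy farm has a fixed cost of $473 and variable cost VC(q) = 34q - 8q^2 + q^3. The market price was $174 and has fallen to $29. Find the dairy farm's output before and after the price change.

MC = 34 - 16q + 3q^2; the shutdown threshold is min AVC = $18 (at q = 4).
At P = $174 ≥ min AVC, set P = MC on the rising branch: q = 10.
At P = $29 ≥ min AVC, set P = MC: q = 5. The firm stays open but cuts output.

Output falls from 10 to 5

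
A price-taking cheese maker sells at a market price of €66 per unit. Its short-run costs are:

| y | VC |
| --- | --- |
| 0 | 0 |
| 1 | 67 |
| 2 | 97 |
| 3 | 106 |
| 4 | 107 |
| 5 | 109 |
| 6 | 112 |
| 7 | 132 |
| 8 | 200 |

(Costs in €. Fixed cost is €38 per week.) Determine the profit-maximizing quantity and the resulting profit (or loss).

Compute π = P·y − TC at each output: y=0: -38; y=1: -39; y=2: -3; y=3: 54; y=4: 119; y=5: 183; y=6: 246; y=7: 292; y=8: 290.
Profit is maximized at y = 7. AVC there is 132/7 = €18.86 ≤ P, so producing beats shutting down (which would give -€38).

y = 7; profit = €292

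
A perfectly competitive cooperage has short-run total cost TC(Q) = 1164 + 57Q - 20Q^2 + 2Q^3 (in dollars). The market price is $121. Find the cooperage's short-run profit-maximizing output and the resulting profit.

AVC = 57 - 20Q + 2Q^2; min AVC = $7 at Q = 5. Since P = $121 ≥ min AVC, the firm produces.
With MC = 57 - 40Q + 6Q^2, P = MC on the upward-sloping part at Q* = 8.
TR = 121·8 = 968. TC = 1164 + 200 = 1364. Profit = 968 − 1364 = -$396.
Shutting down would mean losing the fixed cost of $1164, so operating at a loss of $396 is better by $768.

Profit = -$396 at Q = 8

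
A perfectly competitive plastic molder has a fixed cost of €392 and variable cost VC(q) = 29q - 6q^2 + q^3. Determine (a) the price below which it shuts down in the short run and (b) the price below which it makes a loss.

Shutdown price = min AVC. AVC = 29 - 6q + q^2, with vertex at q = 3 and minimum €20.
ATC = 392/q + 29 - 6q + q^2. Setting dATC/dq = −392/q^2 − 6 + 2q = 0 gives q = 7 (since 2·7^3 − 6·7^2 = 392).
min ATC = 392/7 + 29 − 6·7 + 7^2 = €92. That is the break-even price.
For €20 ≤ P < €92 the firm produces at a loss; below €20 it shuts down.

Shutdown price = €20; break-even price = €92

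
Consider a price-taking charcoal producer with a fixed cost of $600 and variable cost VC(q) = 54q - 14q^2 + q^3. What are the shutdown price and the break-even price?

Shutdown price = min AVC. AVC = 54 - 14q + q^2, with vertex at q = 7 and minimum $5.
ATC = 600/q + 54 - 14q + q^2. Setting dATC/dq = −600/q^2 − 14 + 2q = 0 gives q = 10 (since 2·10^3 − 14·10^2 = 600).
min ATC = 600/10 + 54 − 14·10 + 10^2 = $74. That is the break-even price.
Between these two prices the firm operates at a loss; above $74 it earns a profit.

Shutdown price = $5; break-even price = $74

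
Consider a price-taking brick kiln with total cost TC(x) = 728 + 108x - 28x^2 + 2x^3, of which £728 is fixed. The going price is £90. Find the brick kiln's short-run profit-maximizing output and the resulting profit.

Profit = -£80 at x = 9

AVC = 108 - 28x + 2x^2; min AVC = £10 at x = 7. Since P = £90 ≥ min AVC, the firm produces.
With MC = 108 - 56x + 6x^2, P = MC on the upward-sloping part at x* = 9.
TR = 90·9 = 810. TC = 728 + 162 = 890. Profit = 810 − 890 = -£80.
By producing, the firm covers all variable cost plus £648 of fixed cost; shutting down would lose the full £728.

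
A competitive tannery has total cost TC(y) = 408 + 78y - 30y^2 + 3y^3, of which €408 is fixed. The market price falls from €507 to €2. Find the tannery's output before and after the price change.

Output falls from 11 to 0 (the firm shuts down)

MC = 78 - 60y + 9y^2; the shutdown threshold is min AVC = €3 (at y = 5).
With P = €507 above the shutdown price, P = MC gives y = 11.
At P = €2 < min AVC = €3, price no longer covers variable cost at any output, so the firm shuts down: y = 0.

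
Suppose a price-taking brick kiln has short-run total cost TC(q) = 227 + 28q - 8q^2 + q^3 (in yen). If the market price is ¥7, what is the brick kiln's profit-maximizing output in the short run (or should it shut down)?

Shut down

Strip out fixed cost: VC = 28q - 8q^2 + q^3. Then AVC = 28 - 8q + q^2 and MC = 28 - 16q + 3q^2.
AVC is minimized where dAVC/dq = -8 + 2q = 0, at q = 4; min AVC = 28 - 8·4 + 4^2 = ¥12.
Since P = ¥7 < min AVC = ¥12, price fails to cover variable cost at any output.
The firm minimizes its loss by shutting down and losing only its fixed cost of ¥227.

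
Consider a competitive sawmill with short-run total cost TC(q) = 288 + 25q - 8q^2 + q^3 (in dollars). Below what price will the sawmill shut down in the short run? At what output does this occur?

$9 per unit, at q = 4

Short-run supply begins at min AVC. From VC = 25q - 8q^2 + q^3, AVC = 25 - 8q + q^2.
At the minimum of AVC, MC = AVC. MC = 25 - 16q + 3q^2; setting MC = AVC gives 2q^2 - 8q = 0, so q = 4. min AVC = 9.
The firm shuts down for any P below $9.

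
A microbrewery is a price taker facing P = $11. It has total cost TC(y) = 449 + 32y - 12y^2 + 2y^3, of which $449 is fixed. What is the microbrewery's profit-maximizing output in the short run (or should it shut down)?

Shut down

Strip out fixed cost: VC = 32y - 12y^2 + 2y^3. Then AVC = 32 - 12y + 2y^2 and MC = 32 - 24y + 6y^2.
AVC hits its minimum where MC = AVC, at y = 3, giving min AVC = 32 - 12·3 + 2·3^2 = $14.
P = $11 lies below min AVC = $14; no output level covers variable cost.
Shutting down limits the loss to fixed cost, $449.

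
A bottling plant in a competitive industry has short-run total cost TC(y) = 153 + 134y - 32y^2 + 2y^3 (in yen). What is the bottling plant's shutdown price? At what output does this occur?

The firm shuts down when price falls below the minimum of average variable cost. AVC = VC/y = 134 - 32y + 2y^2.
dAVC/dy = -32 + 4y = 0 gives y = 8. min AVC = 134 - 32·8 + 2·8^2 = 6.
The firm shuts down for any P below ¥6.

¥6 per unit, at y = 8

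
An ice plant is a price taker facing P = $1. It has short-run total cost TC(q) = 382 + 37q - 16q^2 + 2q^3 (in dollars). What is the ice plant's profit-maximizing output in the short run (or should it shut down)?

Shut down

Strip out fixed cost: VC = 37q - 16q^2 + 2q^3. Then AVC = 37 - 16q + 2q^2 and MC = 37 - 32q + 6q^2.
AVC hits its minimum where MC = AVC, at q = 4, giving min AVC = 37 - 16·4 + 2·4^2 = $5.
Since P = $1 < min AVC = $5, price fails to cover variable cost at any output.
The firm minimizes its loss by shutting down and losing only its fixed cost of $382.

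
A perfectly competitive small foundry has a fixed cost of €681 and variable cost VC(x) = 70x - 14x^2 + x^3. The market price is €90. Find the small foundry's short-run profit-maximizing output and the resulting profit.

Profit = -€81 at x = 10

AVC = 70 - 14x + x^2; min AVC = €21 at x = 7. Since P = €90 ≥ min AVC, the firm produces.
With MC = 70 - 28x + 3x^2, P = MC on the upward-sloping part at x* = 10.
TR = 90·10 = 900. TC = 681 + 300 = 981. Profit = 900 − 981 = -€81.
By producing, the firm covers all variable cost plus €600 of fixed cost; shutting down would lose the full €681.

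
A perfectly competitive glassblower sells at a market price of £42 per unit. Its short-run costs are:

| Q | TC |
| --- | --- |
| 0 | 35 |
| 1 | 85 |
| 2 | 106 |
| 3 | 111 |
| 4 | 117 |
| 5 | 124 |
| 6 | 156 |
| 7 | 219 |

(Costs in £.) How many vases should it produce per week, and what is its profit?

Q = 6; profit = £96

Compute π = P·Q − TC at each output: Q=0: -35; Q=1: -43; Q=2: -22; Q=3: 15; Q=4: 51; Q=5: 86; Q=6: 96; Q=7: 75.
Profit is maximized at Q = 6. AVC there is 121/6 = £20.17 ≤ P, so producing beats shutting down (which would give -£35).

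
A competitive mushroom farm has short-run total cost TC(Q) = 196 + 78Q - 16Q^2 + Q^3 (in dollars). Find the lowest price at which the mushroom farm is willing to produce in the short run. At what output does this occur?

$14 per unit, at Q = 8

Short-run supply begins at min AVC. From VC = 78Q - 16Q^2 + Q^3, AVC = 78 - 16Q + Q^2.
dAVC/dQ = -16 + 2Q = 0 gives Q = 8. min AVC = 78 - 16·8 + 8^2 = 14.
The firm shuts down for any P below $14.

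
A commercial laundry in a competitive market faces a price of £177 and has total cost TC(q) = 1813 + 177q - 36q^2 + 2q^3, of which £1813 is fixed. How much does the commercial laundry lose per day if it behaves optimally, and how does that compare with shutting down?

Profit = -£85 at q = 12

AVC = 177 - 36q + 2q^2 has its minimum £15 at q = 9; price £177 clears that bar, so the firm operates.
MC = 177 - 72q + 6q^2. Setting P = MC and taking the root on the rising branch gives q* = 12.
TR = 177·12 = 2124. TC = 1813 + 396 = 2209. Profit = 2124 − 2209 = -£85.
Shutting down would mean losing the fixed cost of £1813, so operating at a loss of £85 is better by £1728.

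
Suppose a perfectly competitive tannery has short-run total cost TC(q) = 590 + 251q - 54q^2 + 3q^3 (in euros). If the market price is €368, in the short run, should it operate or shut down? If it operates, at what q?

From TC, MC = TC'(q) = 251 - 108q + 9q^2 and AVC = VC/q = 251 - 54q + 3q^2.
AVC hits its minimum where MC = AVC, at q = 9, giving min AVC = 251 - 54·9 + 3·9^2 = €8.
Since P = €368 ≥ min AVC = €8, price covers variable cost and the firm should produce.
Set P = MC: 368 = 251 - 108q + 9q^2 → -117 - 108q + 9q^2 = 0. The roots are q = -1 and q = 13; the profit-maximizing output is on the rising part of MC, so q* = 13.
Check: AVC at q = 13 is €56 ≤ P, so revenue covers variable cost.
Profit = P·q − TC = 368·13 − 1318 = €3466.

Produce at q = 13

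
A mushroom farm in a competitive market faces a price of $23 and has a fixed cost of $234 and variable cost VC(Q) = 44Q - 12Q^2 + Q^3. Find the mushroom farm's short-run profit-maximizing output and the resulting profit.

AVC = 44 - 12Q + Q^2 has its minimum $8 at Q = 6; price $23 clears that bar, so the firm operates.
MC = 44 - 24Q + 3Q^2. Setting P = MC and taking the root on the rising branch gives Q* = 7.
TR = 23·7 = 161. TC = 234 + 63 = 297. Profit = 161 − 297 = -$136.
Shutting down would mean losing the fixed cost of $234, so operating at a loss of $136 is better by $98.

Profit = -$136 at Q = 7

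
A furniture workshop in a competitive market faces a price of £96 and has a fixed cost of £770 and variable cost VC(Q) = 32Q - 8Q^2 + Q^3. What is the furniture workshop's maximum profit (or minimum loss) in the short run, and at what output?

Profit = -£258 at Q = 8

AVC = 32 - 8Q + Q^2; min AVC = £16 at Q = 4. Since P = £96 ≥ min AVC, the firm produces.
MC = 32 - 16Q + 3Q^2. Setting P = MC and taking the root on the rising branch gives Q* = 8.
TR = 96·8 = 768. TC = 770 + 256 = 1026. Profit = 768 − 1026 = -£258.
That loss of £258 beats the £770 the firm would lose by shutting down; producing recovers £512 of fixed cost.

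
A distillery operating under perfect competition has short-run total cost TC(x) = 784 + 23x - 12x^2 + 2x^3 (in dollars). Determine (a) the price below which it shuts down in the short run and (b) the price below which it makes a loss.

Shutdown price = min AVC. AVC = 23 - 12x + 2x^2, with vertex at x = 3 and minimum $5.
ATC = 784/x + 23 - 12x + 2x^2. Setting dATC/dx = −784/x^2 − 12 + 4x = 0 gives x = 7 (since 4·7^3 − 12·7^2 = 784).
min ATC = 784/7 + 23 − 12·7 + 2·7^2 = $149. That is the break-even price.
Between these two prices the firm operates at a loss; above $149 it earns a profit.

Shutdown price = $5; break-even price = $149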